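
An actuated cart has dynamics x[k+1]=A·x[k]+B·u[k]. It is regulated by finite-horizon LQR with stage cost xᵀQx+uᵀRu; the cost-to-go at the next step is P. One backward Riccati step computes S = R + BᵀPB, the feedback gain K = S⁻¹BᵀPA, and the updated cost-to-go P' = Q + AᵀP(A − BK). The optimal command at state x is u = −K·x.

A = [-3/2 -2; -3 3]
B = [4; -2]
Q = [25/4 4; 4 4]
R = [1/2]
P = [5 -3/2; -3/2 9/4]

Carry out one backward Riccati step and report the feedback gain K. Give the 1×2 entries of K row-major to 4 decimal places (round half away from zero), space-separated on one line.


BᵀP = [23.0000 -10.5000]
S = R + BᵀPB = [1/2] + [113.0000] = [113.5000]
BᵀPA = [-3.0000 -77.5000]
K = S⁻¹·BᵀPA = [-0.0264 -0.6828]
A−BK = [-1.3943 0.7313; -3.0529 1.6344]
AᵀP(A−BK) = [17.9207 -9.5485; -9.5485 5.3315]
P' = Q + AᵀP(A−BK) = [24.1707 -5.5485; -5.5485 9.3315]
tr(P') = 33.5022

-0.0264 -0.6828


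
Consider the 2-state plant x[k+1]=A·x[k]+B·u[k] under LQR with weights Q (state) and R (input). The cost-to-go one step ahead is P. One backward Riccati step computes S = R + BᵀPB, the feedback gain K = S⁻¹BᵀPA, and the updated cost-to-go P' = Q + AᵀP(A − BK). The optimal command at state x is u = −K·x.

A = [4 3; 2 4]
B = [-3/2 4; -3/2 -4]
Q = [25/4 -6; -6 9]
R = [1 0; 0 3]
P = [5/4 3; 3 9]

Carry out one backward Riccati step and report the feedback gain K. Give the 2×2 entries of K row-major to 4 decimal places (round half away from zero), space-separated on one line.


BᵀP = [-6.3750 -18.0000; -7.0000 -24.0000]
S = R + BᵀPB = [1 0; 0 3] + [36.5625 46.5000; 46.5000 68.0000] = [37.5625 46.5000; 46.5000 71.0000]
BᵀPA = [-61.5000 -91.1250; -76.0000 -117.0000]
K = S⁻¹·BᵀPA = [-1.6495 -2.0396; 0.0099 -0.3121]
A−BK = [1.4861 1.1889; -0.4347 -0.3077]
AᵀP(A−BK) = [3.3065 3.8452; 3.8452 4.8762]
P' = Q + AᵀP(A−BK) = [9.5565 -2.1548; -2.1548 13.8762]
tr(P') = 23.4327

-1.6495 -2.0396 0.0099 -0.3121


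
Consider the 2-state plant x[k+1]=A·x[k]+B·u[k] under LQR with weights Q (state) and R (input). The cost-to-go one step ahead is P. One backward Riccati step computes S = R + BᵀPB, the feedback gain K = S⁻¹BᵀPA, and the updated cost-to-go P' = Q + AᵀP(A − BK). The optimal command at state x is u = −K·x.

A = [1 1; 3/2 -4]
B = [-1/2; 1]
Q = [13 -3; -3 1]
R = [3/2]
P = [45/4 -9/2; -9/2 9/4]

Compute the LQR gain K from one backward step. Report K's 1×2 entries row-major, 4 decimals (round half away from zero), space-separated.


-0.3051 -2.5424

BᵀP = [-10.1250 4.5000]
S = R + BᵀPB = [3/2] + [9.5625] = [11.0625]
BᵀPA = [-3.3750 -28.1250]
K = S⁻¹·BᵀPA = [-0.3051 -2.5424]
A−BK = [0.8475 -0.2712; 1.8051 -1.4576]
AᵀP(A−BK) = [1.7828 0.4195; 0.4195 11.7458]
P' = Q + AᵀP(A−BK) = [14.7828 -2.5805; -2.5805 12.7458]
tr(P') = 27.5286


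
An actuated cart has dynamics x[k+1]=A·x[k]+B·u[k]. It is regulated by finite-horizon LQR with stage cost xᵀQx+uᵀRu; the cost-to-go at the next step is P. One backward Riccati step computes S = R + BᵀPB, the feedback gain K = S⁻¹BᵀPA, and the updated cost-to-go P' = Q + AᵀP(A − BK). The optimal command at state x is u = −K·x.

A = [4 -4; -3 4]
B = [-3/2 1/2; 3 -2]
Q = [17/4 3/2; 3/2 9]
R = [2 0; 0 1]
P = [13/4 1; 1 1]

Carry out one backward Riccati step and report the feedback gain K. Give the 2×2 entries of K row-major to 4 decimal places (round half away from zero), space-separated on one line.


-1.6969 1.6875 -0.9656 0.5625

BᵀP = [-1.8750 1.5000; -0.3750 -1.5000]
S = R + BᵀPB = [2 0; 0 1] + [7.3125 -3.9375; -3.9375 2.8125] = [9.3125 -3.9375; -3.9375 3.8125]
BᵀPA = [-12.0000 13.5000; 3.0000 -4.5000]
K = S⁻¹·BᵀPA = [-1.6969 1.6875; -0.9656 0.5625]
A−BK = [1.9375 -1.7500; 0.1594 0.0625]
AᵀP(A−BK) = [19.5344 -17.4375; -17.4375 15.7500]
P' = Q + AᵀP(A−BK) = [23.7844 -15.9375; -15.9375 24.7500]
tr(P') = 48.5344


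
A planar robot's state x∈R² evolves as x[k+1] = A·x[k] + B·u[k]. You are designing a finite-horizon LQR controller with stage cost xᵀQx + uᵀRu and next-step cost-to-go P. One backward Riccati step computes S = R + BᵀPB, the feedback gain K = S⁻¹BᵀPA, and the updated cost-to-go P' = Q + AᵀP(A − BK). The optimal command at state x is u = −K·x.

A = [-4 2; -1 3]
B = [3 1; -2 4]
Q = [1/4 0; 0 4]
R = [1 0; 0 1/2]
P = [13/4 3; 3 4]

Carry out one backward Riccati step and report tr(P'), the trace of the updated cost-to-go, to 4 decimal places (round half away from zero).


BᵀP = [3.7500 1.0000; 15.2500 19.0000]
S = R + BᵀPB = [1 0; 0 1/2] + [9.2500 7.7500; 7.7500 91.2500] = [10.2500 7.7500; 7.7500 91.7500]
BᵀPA = [-16.0000 10.5000; -80.0000 87.5000]
K = S⁻¹·BᵀPA = [-0.9632 0.3240; -0.7906 0.9263]
A−BK = [-0.3198 0.1017; 0.2358 -0.0572]
AᵀP(A−BK) = [1.3426 -0.7111; -0.7111 0.5458]
P' = Q + AᵀP(A−BK) = [1.5926 -0.7111; -0.7111 4.5458]
tr(P') = 6.1384

6.1384


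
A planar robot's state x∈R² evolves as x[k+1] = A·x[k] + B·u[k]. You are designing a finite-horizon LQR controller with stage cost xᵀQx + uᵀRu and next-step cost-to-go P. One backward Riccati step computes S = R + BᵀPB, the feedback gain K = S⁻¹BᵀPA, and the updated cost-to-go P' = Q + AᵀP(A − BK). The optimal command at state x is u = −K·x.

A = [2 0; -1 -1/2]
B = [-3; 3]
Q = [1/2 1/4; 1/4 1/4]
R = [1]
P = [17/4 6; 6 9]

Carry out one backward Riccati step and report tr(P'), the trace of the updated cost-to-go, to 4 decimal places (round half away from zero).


BᵀP = [5.2500 9.0000]
S = R + BᵀPB = [1] + [11.2500] = [12.2500]
BᵀPA = [1.5000 -4.5000]
K = S⁻¹·BᵀPA = [0.1224 -0.3673]
A−BK = [2.3673 -1.1020; -1.3673 0.6020]
AᵀP(A−BK) = [1.8163 -0.9490; -0.9490 0.5969]
P' = Q + AᵀP(A−BK) = [2.3163 -0.6990; -0.6990 0.8469]
tr(P') = 3.1633

3.1633


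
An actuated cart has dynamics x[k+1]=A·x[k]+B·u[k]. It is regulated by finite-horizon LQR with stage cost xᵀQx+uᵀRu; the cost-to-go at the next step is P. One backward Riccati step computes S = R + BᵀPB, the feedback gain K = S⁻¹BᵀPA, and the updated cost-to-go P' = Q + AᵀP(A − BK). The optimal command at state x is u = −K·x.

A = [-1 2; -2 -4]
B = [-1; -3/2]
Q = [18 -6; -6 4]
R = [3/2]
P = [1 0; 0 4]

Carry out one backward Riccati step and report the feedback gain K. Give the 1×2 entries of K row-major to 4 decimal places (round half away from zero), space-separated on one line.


BᵀP = [-1.0000 -6.0000]
S = R + BᵀPB = [3/2] + [10.0000] = [11.5000]
BᵀPA = [13.0000 22.0000]
K = S⁻¹·BᵀPA = [1.1304 1.9130]
A−BK = [0.1304 3.9130; -0.3043 -1.1304]
AᵀP(A−BK) = [2.3043 5.1304; 5.1304 25.9130]
P' = Q + AᵀP(A−BK) = [20.3043 -0.8696; -0.8696 29.9130]
tr(P') = 50.2174

1.1304 1.9130


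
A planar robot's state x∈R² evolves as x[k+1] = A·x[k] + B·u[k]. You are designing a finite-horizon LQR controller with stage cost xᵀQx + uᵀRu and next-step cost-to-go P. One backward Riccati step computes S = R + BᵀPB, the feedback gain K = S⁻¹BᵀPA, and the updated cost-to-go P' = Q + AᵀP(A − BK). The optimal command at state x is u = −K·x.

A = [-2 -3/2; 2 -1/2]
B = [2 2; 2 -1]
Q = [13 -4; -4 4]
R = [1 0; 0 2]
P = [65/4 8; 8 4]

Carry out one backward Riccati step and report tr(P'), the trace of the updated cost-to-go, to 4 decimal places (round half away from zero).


17.7654

BᵀP = [48.5000 24.0000; 24.5000 12.0000]
S = R + BᵀPB = [1 0; 0 2] + [145.0000 73.0000; 73.0000 37.0000] = [146.0000 73.0000; 73.0000 39.0000]
BᵀPA = [-49.0000 -84.7500; -25.0000 -42.7500]
K = S⁻¹·BᵀPA = [-0.2356 -0.5055; -0.2000 -0.1500]
A−BK = [-1.1288 -0.1890; 2.2712 0.3610]
AᵀP(A−BK) = [0.4548 0.2315; 0.2315 0.3106]
P' = Q + AᵀP(A−BK) = [13.4548 -3.7685; -3.7685 4.3106]
tr(P') = 17.7654


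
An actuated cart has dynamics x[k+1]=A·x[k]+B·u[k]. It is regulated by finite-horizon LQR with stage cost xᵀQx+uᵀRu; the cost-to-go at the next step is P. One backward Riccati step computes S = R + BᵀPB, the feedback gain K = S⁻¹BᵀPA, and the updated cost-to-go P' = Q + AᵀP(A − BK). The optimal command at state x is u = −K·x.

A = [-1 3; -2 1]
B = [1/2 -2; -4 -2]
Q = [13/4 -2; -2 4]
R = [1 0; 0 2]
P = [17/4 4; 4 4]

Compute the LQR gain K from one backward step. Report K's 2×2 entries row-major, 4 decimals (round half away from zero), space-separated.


0.4134 -0.3057 0.3799 -0.7232

BᵀP = [-13.8750 -14.0000; -16.5000 -16.0000]
S = R + BᵀPB = [1 0; 0 2] + [49.0625 55.7500; 55.7500 65.0000] = [50.0625 55.7500; 55.7500 67.0000]
BᵀPA = [41.8750 -55.6250; 48.5000 -65.5000]
K = S⁻¹·BᵀPA = [0.4134 -0.3057; 0.3799 -0.7232]
A−BK = [-0.4469 1.7064; 0.4134 -1.6694]
AᵀP(A−BK) = [0.5140 -0.8715; -0.8715 1.8730]
P' = Q + AᵀP(A−BK) = [3.7640 -2.8715; -2.8715 5.8730]
tr(P') = 9.6370


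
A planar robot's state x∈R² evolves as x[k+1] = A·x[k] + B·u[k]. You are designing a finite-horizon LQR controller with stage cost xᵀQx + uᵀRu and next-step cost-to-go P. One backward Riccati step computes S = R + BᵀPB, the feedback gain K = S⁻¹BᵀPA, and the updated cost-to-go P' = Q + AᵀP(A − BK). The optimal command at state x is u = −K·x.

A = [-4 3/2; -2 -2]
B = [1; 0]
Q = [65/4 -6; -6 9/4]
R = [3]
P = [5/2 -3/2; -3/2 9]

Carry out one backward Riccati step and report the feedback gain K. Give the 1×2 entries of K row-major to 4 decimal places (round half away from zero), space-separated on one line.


-1.2727 1.2273

BᵀP = [2.5000 -1.5000]
S = R + BᵀPB = [3] + [2.5000] = [5.5000]
BᵀPA = [-7.0000 6.7500]
K = S⁻¹·BᵀPA = [-1.2727 1.2273]
A−BK = [-2.7273 0.2727; -2.0000 -2.0000]
AᵀP(A−BK) = [43.0909 22.0909; 22.0909 42.3409]
P' = Q + AᵀP(A−BK) = [59.3409 16.0909; 16.0909 44.5909]
tr(P') = 103.9318


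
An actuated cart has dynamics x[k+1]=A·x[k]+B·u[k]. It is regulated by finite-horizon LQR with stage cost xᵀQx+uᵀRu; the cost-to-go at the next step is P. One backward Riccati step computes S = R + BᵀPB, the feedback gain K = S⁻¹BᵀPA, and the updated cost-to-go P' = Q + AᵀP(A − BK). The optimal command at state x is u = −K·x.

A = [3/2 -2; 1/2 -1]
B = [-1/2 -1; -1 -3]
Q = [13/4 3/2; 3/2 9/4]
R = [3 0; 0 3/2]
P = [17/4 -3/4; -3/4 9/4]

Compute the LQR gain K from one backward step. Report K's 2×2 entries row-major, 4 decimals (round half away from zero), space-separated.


-0.3187 0.4170 -0.1753 0.3293

BᵀP = [-1.3750 -1.8750; -2.0000 -6.0000]
S = R + BᵀPB = [3 0; 0 3/2] + [2.5625 7.0000; 7.0000 20.0000] = [5.5625 7.0000; 7.0000 21.5000]
BᵀPA = [-3.0000 4.6250; -6.0000 10.0000]
K = S⁻¹·BᵀPA = [-0.3187 0.4170; -0.1753 0.3293]
A−BK = [1.1653 -1.4622; -0.3446 0.4050]
AᵀP(A−BK) = [6.9920 -8.7729; -8.7729 11.0279]
P' = Q + AᵀP(A−BK) = [10.2420 -7.2729; -7.2729 13.2779]
tr(P') = 23.5199


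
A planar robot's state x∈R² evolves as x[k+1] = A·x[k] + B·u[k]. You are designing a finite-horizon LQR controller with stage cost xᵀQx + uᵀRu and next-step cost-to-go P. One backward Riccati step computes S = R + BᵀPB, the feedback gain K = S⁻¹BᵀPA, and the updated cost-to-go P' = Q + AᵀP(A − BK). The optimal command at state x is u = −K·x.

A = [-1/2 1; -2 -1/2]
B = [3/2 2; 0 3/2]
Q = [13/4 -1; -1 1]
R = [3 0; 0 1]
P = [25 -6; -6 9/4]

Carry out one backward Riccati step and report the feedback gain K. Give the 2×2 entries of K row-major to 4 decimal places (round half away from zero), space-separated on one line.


BᵀP = [37.5000 -9.0000; 41.0000 -8.6250]
S = R + BᵀPB = [3 0; 0 1] + [56.2500 61.5000; 61.5000 69.0625] = [59.2500 61.5000; 61.5000 70.0625]
BᵀPA = [-0.7500 42.0000; -3.2500 45.3125]
K = S⁻¹·BᵀPA = [0.3993 0.4226; -0.3969 0.2758]
A−BK = [-0.3052 -0.1855; -1.4046 -0.9137]
AᵀP(A−BK) = [2.2596 1.4633; 1.4633 1.3166]
P' = Q + AᵀP(A−BK) = [5.5096 0.4633; 0.4633 2.3166]
tr(P') = 7.8262

0.3993 0.4226 -0.3969 0.2758


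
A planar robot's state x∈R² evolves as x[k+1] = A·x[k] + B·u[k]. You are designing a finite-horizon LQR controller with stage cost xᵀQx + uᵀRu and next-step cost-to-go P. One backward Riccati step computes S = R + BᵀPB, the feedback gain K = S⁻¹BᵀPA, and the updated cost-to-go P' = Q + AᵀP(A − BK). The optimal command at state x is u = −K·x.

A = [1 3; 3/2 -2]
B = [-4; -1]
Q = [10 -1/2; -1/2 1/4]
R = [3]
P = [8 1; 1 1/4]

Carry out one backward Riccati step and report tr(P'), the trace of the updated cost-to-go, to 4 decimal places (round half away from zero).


BᵀP = [-33.0000 -4.2500]
S = R + BᵀPB = [3] + [136.2500] = [139.2500]
BᵀPA = [-39.3750 -90.5000]
K = S⁻¹·BᵀPA = [-0.2828 -0.6499]
A−BK = [-0.1311 0.4004; 1.2172 -2.6499]
AᵀP(A−BK) = [0.4286 0.1598; 0.1598 2.1831]
P' = Q + AᵀP(A−BK) = [10.4286 -0.3402; -0.3402 2.4331]
tr(P') = 12.8618

12.8618


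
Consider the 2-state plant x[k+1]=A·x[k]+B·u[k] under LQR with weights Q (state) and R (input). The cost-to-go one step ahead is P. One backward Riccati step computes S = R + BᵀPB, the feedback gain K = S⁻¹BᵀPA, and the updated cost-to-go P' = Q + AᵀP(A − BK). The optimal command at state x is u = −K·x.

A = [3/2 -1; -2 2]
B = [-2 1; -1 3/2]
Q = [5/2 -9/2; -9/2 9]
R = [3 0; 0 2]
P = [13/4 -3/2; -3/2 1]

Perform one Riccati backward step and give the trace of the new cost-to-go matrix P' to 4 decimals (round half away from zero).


25.3901

BᵀP = [-5.0000 2.0000; 1.0000 0.0000]
S = R + BᵀPB = [3 0; 0 2] + [8.0000 -2.0000; -2.0000 1.0000] = [11.0000 -2.0000; -2.0000 3.0000]
BᵀPA = [-11.5000 9.0000; 1.5000 -1.0000]
K = S⁻¹·BᵀPA = [-1.0862 0.8621; -0.2241 0.2414]
A−BK = [-0.4483 0.4828; -2.7500 2.5000]
AᵀP(A−BK) = [8.1573 -6.8233; -6.8233 5.7328]
P' = Q + AᵀP(A−BK) = [10.6573 -11.3233; -11.3233 14.7328]
tr(P') = 25.3901


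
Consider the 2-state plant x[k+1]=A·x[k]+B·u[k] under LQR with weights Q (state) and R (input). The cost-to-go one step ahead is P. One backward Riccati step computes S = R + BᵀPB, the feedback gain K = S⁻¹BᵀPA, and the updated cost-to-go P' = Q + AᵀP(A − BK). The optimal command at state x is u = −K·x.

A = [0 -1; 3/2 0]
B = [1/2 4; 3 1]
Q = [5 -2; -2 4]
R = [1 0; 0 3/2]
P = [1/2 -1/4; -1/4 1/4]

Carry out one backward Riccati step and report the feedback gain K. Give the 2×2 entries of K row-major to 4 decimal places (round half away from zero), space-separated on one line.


0.3099 0.0796 -0.0902 -0.2117

BᵀP = [-0.5000 0.6250; 1.7500 -0.7500]
S = R + BᵀPB = [1 0; 0 3/2] + [1.6250 -1.3750; -1.3750 6.2500] = [2.6250 -1.3750; -1.3750 7.7500]
BᵀPA = [0.9375 0.5000; -1.1250 -1.7500]
K = S⁻¹·BᵀPA = [0.3099 0.0796; -0.0902 -0.2117]
A−BK = [0.2058 -0.1931; 0.6605 -0.0271]
AᵀP(A−BK) = [0.1705 0.0622; 0.0622 0.0898]
P' = Q + AᵀP(A−BK) = [5.1705 -1.9378; -1.9378 4.0898]
tr(P') = 9.2603


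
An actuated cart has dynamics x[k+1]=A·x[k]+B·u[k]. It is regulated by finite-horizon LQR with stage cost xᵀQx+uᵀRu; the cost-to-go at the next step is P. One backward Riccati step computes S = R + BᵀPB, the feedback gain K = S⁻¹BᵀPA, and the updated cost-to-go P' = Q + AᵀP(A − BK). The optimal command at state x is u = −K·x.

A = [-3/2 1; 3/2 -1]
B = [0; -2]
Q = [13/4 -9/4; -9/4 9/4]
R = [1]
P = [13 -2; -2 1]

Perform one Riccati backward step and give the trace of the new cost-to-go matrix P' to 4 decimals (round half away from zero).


40.6000

BᵀP = [4.0000 -2.0000]
S = R + BᵀPB = [1] + [4.0000] = [5.0000]
BᵀPA = [-9.0000 6.0000]
K = S⁻¹·BᵀPA = [-1.8000 1.2000]
A−BK = [-1.5000 1.0000; -2.1000 1.4000]
AᵀP(A−BK) = [24.3000 -16.2000; -16.2000 10.8000]
P' = Q + AᵀP(A−BK) = [27.5500 -18.4500; -18.4500 13.0500]
tr(P') = 40.6000


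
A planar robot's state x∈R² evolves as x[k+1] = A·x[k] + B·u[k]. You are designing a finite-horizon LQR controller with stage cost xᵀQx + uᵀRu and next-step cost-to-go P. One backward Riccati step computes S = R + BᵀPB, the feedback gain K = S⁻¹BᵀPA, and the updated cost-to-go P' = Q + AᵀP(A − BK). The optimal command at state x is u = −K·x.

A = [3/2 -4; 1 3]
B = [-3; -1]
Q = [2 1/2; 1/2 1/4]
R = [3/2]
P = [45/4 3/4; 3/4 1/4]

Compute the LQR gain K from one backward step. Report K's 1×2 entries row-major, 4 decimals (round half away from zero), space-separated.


-0.5047 1.2140

BᵀP = [-34.5000 -2.5000]
S = R + BᵀPB = [3/2] + [106.0000] = [107.5000]
BᵀPA = [-54.2500 130.5000]
K = S⁻¹·BᵀPA = [-0.5047 1.2140]
A−BK = [-0.0140 -0.3581; 0.4953 4.2140]
AᵀP(A−BK) = [0.4352 -0.5180; -0.5180 5.8291]
P' = Q + AᵀP(A−BK) = [2.4352 -0.0180; -0.0180 6.0791]
tr(P') = 8.5142


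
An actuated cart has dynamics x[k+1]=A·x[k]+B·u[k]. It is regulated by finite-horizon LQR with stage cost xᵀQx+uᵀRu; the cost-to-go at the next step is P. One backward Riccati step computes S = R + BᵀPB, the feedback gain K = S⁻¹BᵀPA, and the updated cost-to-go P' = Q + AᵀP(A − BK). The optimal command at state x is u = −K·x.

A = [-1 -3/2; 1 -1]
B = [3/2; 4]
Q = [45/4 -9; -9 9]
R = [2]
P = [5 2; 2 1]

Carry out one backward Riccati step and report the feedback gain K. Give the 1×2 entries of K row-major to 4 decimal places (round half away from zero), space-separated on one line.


-0.1596 -0.5681

BᵀP = [15.5000 7.0000]
S = R + BᵀPB = [2] + [51.2500] = [53.2500]
BᵀPA = [-8.5000 -30.2500]
K = S⁻¹·BᵀPA = [-0.1596 -0.5681]
A−BK = [-0.7606 -0.6479; 1.6385 1.2723]
AᵀP(A−BK) = [0.6432 0.6714; 0.6714 1.0657]
P' = Q + AᵀP(A−BK) = [11.8932 -8.3286; -8.3286 10.0657]
tr(P') = 21.9589


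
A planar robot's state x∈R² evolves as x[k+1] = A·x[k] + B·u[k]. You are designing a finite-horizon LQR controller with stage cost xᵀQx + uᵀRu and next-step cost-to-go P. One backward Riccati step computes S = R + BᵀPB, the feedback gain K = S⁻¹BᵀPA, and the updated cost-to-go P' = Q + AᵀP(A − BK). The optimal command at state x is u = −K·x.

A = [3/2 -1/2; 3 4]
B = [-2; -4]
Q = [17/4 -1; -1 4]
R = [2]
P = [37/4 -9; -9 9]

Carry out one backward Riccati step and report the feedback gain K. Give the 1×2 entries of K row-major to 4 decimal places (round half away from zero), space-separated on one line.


BᵀP = [17.5000 -18.0000]
S = R + BᵀPB = [2] + [37.0000] = [39.0000]
BᵀPA = [-27.7500 -80.7500]
K = S⁻¹·BᵀPA = [-0.7115 -2.0705]
A−BK = [0.0769 -4.6410; 0.1538 -4.2821]
AᵀP(A−BK) = [1.0673 3.1058; 3.1058 15.1186]
P' = Q + AᵀP(A−BK) = [5.3173 2.1058; 2.1058 19.1186]
tr(P') = 24.4359

-0.7115 -2.0705


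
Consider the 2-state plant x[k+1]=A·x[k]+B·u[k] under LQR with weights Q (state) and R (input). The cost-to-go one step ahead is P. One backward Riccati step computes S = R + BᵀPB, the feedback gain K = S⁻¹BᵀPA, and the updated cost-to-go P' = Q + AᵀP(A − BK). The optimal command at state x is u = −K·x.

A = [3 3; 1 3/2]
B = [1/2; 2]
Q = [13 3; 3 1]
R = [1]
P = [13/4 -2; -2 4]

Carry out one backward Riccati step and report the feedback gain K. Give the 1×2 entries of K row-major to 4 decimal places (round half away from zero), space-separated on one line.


-0.0090 0.2443

BᵀP = [-2.3750 7.0000]
S = R + BᵀPB = [1] + [12.8125] = [13.8125]
BᵀPA = [-0.1250 3.3750]
K = S⁻¹·BᵀPA = [-0.0090 0.2443]
A−BK = [3.0045 2.8778; 1.0181 1.0113]
AᵀP(A−BK) = [21.2489 20.2805; 20.2805 19.4253]
P' = Q + AᵀP(A−BK) = [34.2489 23.2805; 23.2805 20.4253]
tr(P') = 54.6742


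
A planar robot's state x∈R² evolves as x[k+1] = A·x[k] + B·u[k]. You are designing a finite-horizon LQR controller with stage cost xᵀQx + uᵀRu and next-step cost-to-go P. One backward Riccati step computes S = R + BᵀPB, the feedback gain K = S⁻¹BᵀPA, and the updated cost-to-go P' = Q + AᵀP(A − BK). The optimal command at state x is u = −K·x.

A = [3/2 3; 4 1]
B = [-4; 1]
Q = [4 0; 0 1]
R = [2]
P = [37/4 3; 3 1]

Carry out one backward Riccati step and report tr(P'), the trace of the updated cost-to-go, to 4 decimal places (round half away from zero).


BᵀP = [-34.0000 -11.0000]
S = R + BᵀPB = [2] + [125.0000] = [127.0000]
BᵀPA = [-95.0000 -113.0000]
K = S⁻¹·BᵀPA = [-0.7480 -0.8898]
A−BK = [-1.4921 -0.5591; 4.7480 1.8898]
AᵀP(A−BK) = [1.7495 1.5974; 1.5974 1.7067]
P' = Q + AᵀP(A−BK) = [5.7495 1.5974; 1.5974 2.7067]
tr(P') = 8.4562

8.4562


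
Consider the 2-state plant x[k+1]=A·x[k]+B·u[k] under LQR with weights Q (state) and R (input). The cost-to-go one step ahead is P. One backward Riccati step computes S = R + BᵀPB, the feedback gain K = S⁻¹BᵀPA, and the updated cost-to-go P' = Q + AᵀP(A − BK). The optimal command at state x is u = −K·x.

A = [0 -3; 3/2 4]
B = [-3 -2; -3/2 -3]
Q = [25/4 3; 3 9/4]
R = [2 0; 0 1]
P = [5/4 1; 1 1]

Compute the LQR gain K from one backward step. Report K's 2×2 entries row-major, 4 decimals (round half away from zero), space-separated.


BᵀP = [-5.2500 -4.5000; -5.5000 -5.0000]
S = R + BᵀPB = [2 0; 0 1] + [22.5000 24.0000; 24.0000 26.0000] = [24.5000 24.0000; 24.0000 27.0000]
BᵀPA = [-6.7500 -2.2500; -7.5000 -3.5000]
K = S⁻¹·BᵀPA = [-0.0263 0.2719; -0.2544 -0.3713]
A−BK = [-0.5877 -2.9269; 0.6974 3.2939]
AᵀP(A−BK) = [0.1645 0.5504; 0.5504 2.5621]
P' = Q + AᵀP(A−BK) = [6.4145 3.5504; 3.5504 4.8121]
tr(P') = 11.2266

-0.0263 0.2719 -0.2544 -0.3713


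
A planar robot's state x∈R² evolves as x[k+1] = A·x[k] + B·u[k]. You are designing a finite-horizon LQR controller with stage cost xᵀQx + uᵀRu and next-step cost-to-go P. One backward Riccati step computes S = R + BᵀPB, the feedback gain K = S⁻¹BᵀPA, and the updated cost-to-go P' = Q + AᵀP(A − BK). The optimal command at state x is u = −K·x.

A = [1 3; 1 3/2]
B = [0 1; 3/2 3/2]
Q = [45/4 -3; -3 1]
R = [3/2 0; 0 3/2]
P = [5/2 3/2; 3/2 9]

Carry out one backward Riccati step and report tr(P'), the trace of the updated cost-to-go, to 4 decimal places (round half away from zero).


BᵀP = [2.2500 13.5000; 4.7500 15.0000]
S = R + BᵀPB = [3/2 0; 0 3/2] + [20.2500 22.5000; 22.5000 27.2500] = [21.7500 22.5000; 22.5000 28.7500]
BᵀPA = [15.7500 27.0000; 19.7500 36.7500]
K = S⁻¹·BᵀPA = [0.0709 -0.4252; 0.6315 1.6110]
A−BK = [0.3685 1.3890; -0.0535 -0.2787]
AᵀP(A−BK) = [0.9118 2.6291; 2.6291 8.5252]
P' = Q + AᵀP(A−BK) = [12.1618 -0.3709; -0.3709 9.5252]
tr(P') = 21.6870

21.6870


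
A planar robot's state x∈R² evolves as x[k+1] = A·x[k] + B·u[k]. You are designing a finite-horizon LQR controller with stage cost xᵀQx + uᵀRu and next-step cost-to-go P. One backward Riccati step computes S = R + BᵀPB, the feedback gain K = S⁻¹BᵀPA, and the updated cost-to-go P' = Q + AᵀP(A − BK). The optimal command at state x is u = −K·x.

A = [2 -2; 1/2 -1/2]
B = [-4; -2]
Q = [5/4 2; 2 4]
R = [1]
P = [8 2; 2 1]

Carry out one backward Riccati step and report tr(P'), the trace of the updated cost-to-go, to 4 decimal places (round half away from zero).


BᵀP = [-36.0000 -10.0000]
S = R + BᵀPB = [1] + [164.0000] = [165.0000]
BᵀPA = [-77.0000 77.0000]
K = S⁻¹·BᵀPA = [-0.4667 0.4667]
A−BK = [0.1333 -0.1333; -0.4333 0.4333]
AᵀP(A−BK) = [0.3167 -0.3167; -0.3167 0.3167]
P' = Q + AᵀP(A−BK) = [1.5667 1.6833; 1.6833 4.3167]
tr(P') = 5.8833

5.8833


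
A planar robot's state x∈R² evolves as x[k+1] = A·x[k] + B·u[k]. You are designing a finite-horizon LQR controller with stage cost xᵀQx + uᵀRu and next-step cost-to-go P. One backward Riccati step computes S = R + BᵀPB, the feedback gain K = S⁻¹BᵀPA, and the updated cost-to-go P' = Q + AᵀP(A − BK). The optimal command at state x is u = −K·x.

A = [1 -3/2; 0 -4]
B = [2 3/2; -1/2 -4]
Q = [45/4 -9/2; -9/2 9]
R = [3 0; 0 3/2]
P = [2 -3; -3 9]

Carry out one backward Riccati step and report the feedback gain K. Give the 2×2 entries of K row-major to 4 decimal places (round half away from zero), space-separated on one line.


0.2551 -0.6939 0.0117 0.9375

BᵀP = [5.5000 -10.5000; 15.0000 -40.5000]
S = R + BᵀPB = [3 0; 0 3/2] + [16.2500 50.2500; 50.2500 184.5000] = [19.2500 50.2500; 50.2500 186.0000]
BᵀPA = [5.5000 33.7500; 15.0000 139.5000]
K = S⁻¹·BᵀPA = [0.2551 -0.6939; 0.0117 0.9375]
A−BK = [0.4722 -1.5184; 0.1745 -0.5971]
AᵀP(A−BK) = [0.4210 -1.2455; -1.2455 5.1427]
P' = Q + AᵀP(A−BK) = [11.6710 -5.7455; -5.7455 14.1427]
tr(P') = 25.8138


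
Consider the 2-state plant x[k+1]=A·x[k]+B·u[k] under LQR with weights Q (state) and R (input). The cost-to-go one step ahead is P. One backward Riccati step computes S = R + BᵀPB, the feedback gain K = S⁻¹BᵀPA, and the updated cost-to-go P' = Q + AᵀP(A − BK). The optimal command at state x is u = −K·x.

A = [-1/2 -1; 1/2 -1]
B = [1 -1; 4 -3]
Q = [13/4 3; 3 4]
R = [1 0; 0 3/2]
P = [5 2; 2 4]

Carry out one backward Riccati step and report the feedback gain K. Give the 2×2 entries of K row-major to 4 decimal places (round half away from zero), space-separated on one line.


0.1806 -0.0732 0.1944 0.3687

BᵀP = [13.0000 18.0000; -11.0000 -14.0000]
S = R + BᵀPB = [1 0; 0 3/2] + [85.0000 -67.0000; -67.0000 53.0000] = [86.0000 -67.0000; -67.0000 54.5000]
BᵀPA = [2.5000 -31.0000; -1.5000 25.0000]
K = S⁻¹·BᵀPA = [0.1806 -0.0732; 0.1944 0.3687]
A−BK = [-0.4861 -0.5581; 0.3611 0.3990]
AᵀP(A−BK) = [1.0903 1.2361; 1.2361 1.5126]
P' = Q + AᵀP(A−BK) = [4.3403 4.2361; 4.2361 5.5126]
tr(P') = 9.8529


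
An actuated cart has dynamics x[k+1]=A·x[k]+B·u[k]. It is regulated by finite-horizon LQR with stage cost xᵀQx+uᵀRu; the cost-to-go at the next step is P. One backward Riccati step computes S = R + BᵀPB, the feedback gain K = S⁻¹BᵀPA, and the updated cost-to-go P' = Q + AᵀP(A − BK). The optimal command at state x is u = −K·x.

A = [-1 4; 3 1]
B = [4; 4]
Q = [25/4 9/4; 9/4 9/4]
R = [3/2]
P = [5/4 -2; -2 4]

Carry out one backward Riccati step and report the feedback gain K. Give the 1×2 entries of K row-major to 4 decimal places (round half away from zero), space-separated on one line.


1.2558 -0.1860

BᵀP = [-3.0000 8.0000]
S = R + BᵀPB = [3/2] + [20.0000] = [21.5000]
BᵀPA = [27.0000 -4.0000]
K = S⁻¹·BᵀPA = [1.2558 -0.1860]
A−BK = [-6.0233 4.7442; -2.0233 1.7442]
AᵀP(A−BK) = [15.3430 -9.9767; -9.9767 7.2558]
P' = Q + AᵀP(A−BK) = [21.5930 -7.7267; -7.7267 9.5058]
tr(P') = 31.0988


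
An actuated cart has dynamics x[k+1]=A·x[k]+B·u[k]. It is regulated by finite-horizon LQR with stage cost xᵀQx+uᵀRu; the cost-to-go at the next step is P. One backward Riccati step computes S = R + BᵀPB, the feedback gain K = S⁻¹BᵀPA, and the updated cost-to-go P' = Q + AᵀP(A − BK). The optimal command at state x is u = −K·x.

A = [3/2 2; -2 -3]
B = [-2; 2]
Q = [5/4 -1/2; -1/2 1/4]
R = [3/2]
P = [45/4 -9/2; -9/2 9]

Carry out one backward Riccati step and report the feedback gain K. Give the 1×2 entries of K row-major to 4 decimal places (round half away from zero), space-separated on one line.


-0.8544 -1.2152

BᵀP = [-31.5000 27.0000]
S = R + BᵀPB = [3/2] + [117.0000] = [118.5000]
BᵀPA = [-101.2500 -144.0000]
K = S⁻¹·BᵀPA = [-0.8544 -1.2152]
A−BK = [-0.2089 -0.4304; -0.2911 -0.5696]
AᵀP(A−BK) = [1.8014 2.9620; 2.9620 5.0127]
P' = Q + AᵀP(A−BK) = [3.0514 2.4620; 2.4620 5.2627]
tr(P') = 8.3141


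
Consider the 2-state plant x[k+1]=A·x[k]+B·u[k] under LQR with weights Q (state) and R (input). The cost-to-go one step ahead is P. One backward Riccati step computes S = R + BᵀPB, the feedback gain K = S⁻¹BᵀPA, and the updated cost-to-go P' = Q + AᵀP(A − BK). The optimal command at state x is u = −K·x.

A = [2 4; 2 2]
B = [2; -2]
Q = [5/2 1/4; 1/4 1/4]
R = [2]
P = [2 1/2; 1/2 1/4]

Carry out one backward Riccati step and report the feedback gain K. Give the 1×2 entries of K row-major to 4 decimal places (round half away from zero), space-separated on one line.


1.0000 1.8571

BᵀP = [3.0000 0.5000]
S = R + BᵀPB = [2] + [5.0000] = [7.0000]
BᵀPA = [7.0000 13.0000]
K = S⁻¹·BᵀPA = [1.0000 1.8571]
A−BK = [0.0000 0.2857; 4.0000 5.7143]
AᵀP(A−BK) = [6.0000 10.0000; 10.0000 16.8571]
P' = Q + AᵀP(A−BK) = [8.5000 10.2500; 10.2500 17.1071]
tr(P') = 25.6071


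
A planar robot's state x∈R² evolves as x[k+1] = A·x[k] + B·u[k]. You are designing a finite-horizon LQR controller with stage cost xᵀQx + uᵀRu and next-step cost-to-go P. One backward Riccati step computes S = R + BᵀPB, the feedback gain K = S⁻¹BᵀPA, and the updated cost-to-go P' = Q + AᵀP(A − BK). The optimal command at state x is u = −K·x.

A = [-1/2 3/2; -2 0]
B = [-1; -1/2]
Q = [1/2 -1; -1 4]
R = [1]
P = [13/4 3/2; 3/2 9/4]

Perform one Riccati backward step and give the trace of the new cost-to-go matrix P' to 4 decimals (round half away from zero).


10.5953

BᵀP = [-4.0000 -2.6250]
S = R + BᵀPB = [1] + [5.3125] = [6.3125]
BᵀPA = [7.2500 -6.0000]
K = S⁻¹·BᵀPA = [1.1485 -0.9505]
A−BK = [0.6485 0.5495; -1.4257 -0.4752]
AᵀP(A−BK) = [4.4858 -0.0464; -0.0464 1.6095]
P' = Q + AᵀP(A−BK) = [4.9858 -1.0464; -1.0464 5.6095]
tr(P') = 10.5953


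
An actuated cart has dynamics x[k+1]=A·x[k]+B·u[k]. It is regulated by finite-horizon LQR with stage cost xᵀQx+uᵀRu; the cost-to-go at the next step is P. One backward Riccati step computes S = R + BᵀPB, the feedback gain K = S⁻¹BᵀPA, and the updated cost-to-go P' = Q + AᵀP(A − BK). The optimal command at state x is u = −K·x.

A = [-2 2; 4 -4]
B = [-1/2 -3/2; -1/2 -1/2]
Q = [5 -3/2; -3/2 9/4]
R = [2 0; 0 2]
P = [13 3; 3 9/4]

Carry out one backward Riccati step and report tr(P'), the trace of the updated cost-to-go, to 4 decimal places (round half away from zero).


BᵀP = [-8.0000 -2.6250; -21.0000 -5.6250]
S = R + BᵀPB = [2 0; 0 2] + [5.3125 13.3125; 13.3125 34.3125] = [7.3125 13.3125; 13.3125 36.3125]
BᵀPA = [5.5000 -5.5000; 19.5000 -19.5000]
K = S⁻¹·BᵀPA = [-0.6780 0.6780; 0.7856 -0.7856]
A−BK = [-1.1607 1.1607; 4.0538 -4.0538]
AᵀP(A−BK) = [28.4105 -28.4105; -28.4105 28.4105]
P' = Q + AᵀP(A−BK) = [33.4105 -29.9105; -29.9105 30.6605]
tr(P') = 64.0709

64.0709


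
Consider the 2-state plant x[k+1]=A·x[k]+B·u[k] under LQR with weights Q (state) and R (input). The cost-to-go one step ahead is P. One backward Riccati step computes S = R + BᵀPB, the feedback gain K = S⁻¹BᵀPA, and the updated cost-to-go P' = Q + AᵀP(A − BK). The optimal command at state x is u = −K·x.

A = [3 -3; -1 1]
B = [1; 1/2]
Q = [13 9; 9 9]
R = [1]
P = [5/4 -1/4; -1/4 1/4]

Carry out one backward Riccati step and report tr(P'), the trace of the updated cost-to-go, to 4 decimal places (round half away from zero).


BᵀP = [1.1250 -0.1250]
S = R + BᵀPB = [1] + [1.0625] = [2.0625]
BᵀPA = [3.5000 -3.5000]
K = S⁻¹·BᵀPA = [1.6970 -1.6970]
A−BK = [1.3030 -1.3030; -1.8485 1.8485]
AᵀP(A−BK) = [7.0606 -7.0606; -7.0606 7.0606]
P' = Q + AᵀP(A−BK) = [20.0606 1.9394; 1.9394 16.0606]
tr(P') = 36.1212

36.1212


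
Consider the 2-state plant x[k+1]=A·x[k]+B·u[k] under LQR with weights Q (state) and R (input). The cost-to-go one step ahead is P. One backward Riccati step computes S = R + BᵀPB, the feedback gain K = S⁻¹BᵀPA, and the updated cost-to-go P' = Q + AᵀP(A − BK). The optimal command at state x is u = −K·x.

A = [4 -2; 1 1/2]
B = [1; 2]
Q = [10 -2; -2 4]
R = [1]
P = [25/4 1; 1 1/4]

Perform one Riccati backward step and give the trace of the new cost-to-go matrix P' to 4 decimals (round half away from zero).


BᵀP = [8.2500 1.5000]
S = R + BᵀPB = [1] + [11.2500] = [12.2500]
BᵀPA = [34.5000 -15.7500]
K = S⁻¹·BᵀPA = [2.8163 -1.2857]
A−BK = [1.1837 -0.7143; -4.6327 3.0714]
AᵀP(A−BK) = [11.0867 -5.5179; -5.5179 2.8125]
P' = Q + AᵀP(A−BK) = [21.0867 -7.5179; -7.5179 6.8125]
tr(P') = 27.8992

27.8992


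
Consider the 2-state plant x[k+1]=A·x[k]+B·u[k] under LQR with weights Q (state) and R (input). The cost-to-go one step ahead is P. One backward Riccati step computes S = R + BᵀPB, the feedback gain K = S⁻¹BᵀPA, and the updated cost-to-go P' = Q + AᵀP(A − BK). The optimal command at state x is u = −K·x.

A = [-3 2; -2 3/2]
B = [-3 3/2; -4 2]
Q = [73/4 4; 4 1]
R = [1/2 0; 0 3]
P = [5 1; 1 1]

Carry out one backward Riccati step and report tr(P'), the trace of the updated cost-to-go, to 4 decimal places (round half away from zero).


BᵀP = [-19.0000 -7.0000; 9.5000 3.5000]
S = R + BᵀPB = [1/2 0; 0 3] + [85.0000 -42.5000; -42.5000 21.2500] = [85.5000 -42.5000; -42.5000 24.2500]
BᵀPA = [71.0000 -48.5000; -35.5000 24.2500]
K = S⁻¹·BᵀPA = [0.7974 -0.5447; -0.0664 0.0454]
A−BK = [-0.5082 0.2978; 1.3224 -0.7695]
AᵀP(A−BK) = [2.0271 -1.2157; -1.2157 0.7319]
P' = Q + AᵀP(A−BK) = [20.2771 2.7843; 2.7843 1.7319]
tr(P') = 22.0090

22.0090


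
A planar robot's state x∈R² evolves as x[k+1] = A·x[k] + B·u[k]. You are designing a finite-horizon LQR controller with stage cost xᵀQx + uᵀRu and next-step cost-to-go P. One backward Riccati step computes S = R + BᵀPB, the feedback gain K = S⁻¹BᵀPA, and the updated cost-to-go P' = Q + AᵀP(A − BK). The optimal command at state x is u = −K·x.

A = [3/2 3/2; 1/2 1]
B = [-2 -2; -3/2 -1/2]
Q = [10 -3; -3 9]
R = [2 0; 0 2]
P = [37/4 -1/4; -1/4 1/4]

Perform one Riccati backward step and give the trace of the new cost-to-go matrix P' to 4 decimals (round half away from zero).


BᵀP = [-18.1250 0.1250; -18.3750 0.3750]
S = R + BᵀPB = [2 0; 0 2] + [36.0625 36.1875; 36.1875 36.5625] = [38.0625 36.1875; 36.1875 38.5625]
BᵀPA = [-27.1250 -27.0625; -27.3750 -27.1875]
K = S⁻¹·BᵀPA = [-0.3499 -0.3776; -0.3815 -0.3507]
A−BK = [0.0371 0.0434; -0.2156 0.2583]
AᵀP(A−BK) = [0.5644 0.5328; 0.5328 0.5596]
P' = Q + AᵀP(A−BK) = [10.5644 -2.4672; -2.4672 9.5596]
tr(P') = 20.1240

20.1240


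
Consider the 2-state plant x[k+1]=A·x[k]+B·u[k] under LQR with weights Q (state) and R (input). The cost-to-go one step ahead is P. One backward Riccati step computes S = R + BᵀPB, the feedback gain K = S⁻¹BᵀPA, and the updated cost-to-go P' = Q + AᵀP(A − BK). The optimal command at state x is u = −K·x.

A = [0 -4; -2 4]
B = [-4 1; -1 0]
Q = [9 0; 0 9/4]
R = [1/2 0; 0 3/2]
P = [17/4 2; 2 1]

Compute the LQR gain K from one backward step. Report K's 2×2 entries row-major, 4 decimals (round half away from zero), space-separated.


0.2105 0.4517 0.0000 -0.0727

BᵀP = [-19.0000 -9.0000; 4.2500 2.0000]
S = R + BᵀPB = [1/2 0; 0 3/2] + [85.0000 -19.0000; -19.0000 4.2500] = [85.5000 -19.0000; -19.0000 5.7500]
BᵀPA = [18.0000 40.0000; -4.0000 -9.0000]
K = S⁻¹·BᵀPA = [0.2105 0.4517; 0.0000 -0.0727]
A−BK = [0.8421 -2.1206; -1.7895 4.4517]
AᵀP(A−BK) = [0.2105 -0.4211; -0.4211 1.2785]
P' = Q + AᵀP(A−BK) = [9.2105 -0.4211; -0.4211 3.5285]
tr(P') = 12.7390


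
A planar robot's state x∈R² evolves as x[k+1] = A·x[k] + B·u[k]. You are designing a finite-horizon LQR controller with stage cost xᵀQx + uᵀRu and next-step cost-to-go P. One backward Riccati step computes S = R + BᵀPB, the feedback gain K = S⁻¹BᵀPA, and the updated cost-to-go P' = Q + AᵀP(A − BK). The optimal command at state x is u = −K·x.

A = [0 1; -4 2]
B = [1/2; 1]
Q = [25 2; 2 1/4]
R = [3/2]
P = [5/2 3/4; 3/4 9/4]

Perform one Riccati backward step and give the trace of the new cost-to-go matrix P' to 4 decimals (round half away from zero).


BᵀP = [2.0000 2.6250]
S = R + BᵀPB = [3/2] + [3.6250] = [5.1250]
BᵀPA = [-10.5000 7.2500]
K = S⁻¹·BᵀPA = [-2.0488 1.4146]
A−BK = [1.0244 0.2927; -1.9512 0.5854]
AᵀP(A−BK) = [14.4878 -6.1463; -6.1463 4.2439]
P' = Q + AᵀP(A−BK) = [39.4878 -4.1463; -4.1463 4.4939]
tr(P') = 43.9817

43.9817


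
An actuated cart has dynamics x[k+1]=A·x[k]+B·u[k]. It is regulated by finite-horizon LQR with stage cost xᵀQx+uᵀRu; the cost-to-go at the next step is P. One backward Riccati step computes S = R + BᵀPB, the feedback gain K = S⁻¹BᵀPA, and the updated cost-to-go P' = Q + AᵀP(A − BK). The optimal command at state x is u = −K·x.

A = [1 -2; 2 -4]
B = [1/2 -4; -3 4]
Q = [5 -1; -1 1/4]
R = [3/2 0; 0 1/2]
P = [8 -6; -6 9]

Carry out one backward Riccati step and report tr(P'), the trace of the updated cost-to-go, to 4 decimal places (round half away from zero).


14.5421

BᵀP = [22.0000 -30.0000; -56.0000 60.0000]
S = R + BᵀPB = [3/2 0; 0 1/2] + [101.0000 -208.0000; -208.0000 464.0000] = [102.5000 -208.0000; -208.0000 464.5000]
BᵀPA = [-38.0000 76.0000; 64.0000 -128.0000]
K = S⁻¹·BᵀPA = [-0.9981 1.9962; -0.3092 0.6183]
A−BK = [0.2624 -0.5248; 0.2423 -0.4847]
AᵀP(A−BK) = [1.8584 -3.7168; -3.7168 7.4337]
P' = Q + AᵀP(A−BK) = [6.8584 -4.7168; -4.7168 7.6837]
tr(P') = 14.5421


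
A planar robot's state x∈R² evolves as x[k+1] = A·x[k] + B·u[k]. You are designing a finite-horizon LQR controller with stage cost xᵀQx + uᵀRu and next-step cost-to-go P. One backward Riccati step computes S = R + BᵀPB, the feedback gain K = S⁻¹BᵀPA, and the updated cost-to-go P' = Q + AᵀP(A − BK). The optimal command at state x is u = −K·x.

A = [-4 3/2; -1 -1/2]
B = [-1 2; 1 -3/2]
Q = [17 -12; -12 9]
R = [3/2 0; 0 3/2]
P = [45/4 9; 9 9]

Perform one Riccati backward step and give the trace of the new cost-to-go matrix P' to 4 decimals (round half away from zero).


BᵀP = [-2.2500 0.0000; 9.0000 4.5000]
S = R + BᵀPB = [3/2 0; 0 3/2] + [2.2500 -4.5000; -4.5000 11.2500] = [3.7500 -4.5000; -4.5000 12.7500]
BᵀPA = [9.0000 -3.3750; -40.5000 11.2500]
K = S⁻¹·BᵀPA = [-2.4490 0.2755; -4.0408 0.9796]
A−BK = [1.6327 -0.1837; -4.6122 0.6939]
AᵀP(A−BK) = [119.3878 -21.3061; -21.3061 3.9719]
P' = Q + AᵀP(A−BK) = [136.3878 -33.3061; -33.3061 12.9719]
tr(P') = 149.3597

149.3597


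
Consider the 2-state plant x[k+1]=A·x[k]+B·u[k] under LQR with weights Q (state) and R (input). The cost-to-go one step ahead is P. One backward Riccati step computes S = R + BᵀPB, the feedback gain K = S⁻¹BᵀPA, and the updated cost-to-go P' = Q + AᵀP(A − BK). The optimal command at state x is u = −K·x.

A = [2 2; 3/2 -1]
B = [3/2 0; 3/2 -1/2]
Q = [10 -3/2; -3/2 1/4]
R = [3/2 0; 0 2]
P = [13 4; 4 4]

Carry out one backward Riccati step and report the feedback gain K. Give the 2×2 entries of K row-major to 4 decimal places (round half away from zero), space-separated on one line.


1.2022 0.7650 0.0710 0.8634

BᵀP = [25.5000 12.0000; -2.0000 -2.0000]
S = R + BᵀPB = [3/2 0; 0 2] + [56.2500 -6.0000; -6.0000 1.0000] = [57.7500 -6.0000; -6.0000 3.0000]
BᵀPA = [69.0000 39.0000; -7.0000 -2.0000]
K = S⁻¹·BᵀPA = [1.2022 0.7650; 0.0710 0.8634]
A−BK = [0.1967 0.8525; -0.2678 -1.7158]
AᵀP(A−BK) = [2.5464 3.2568; 3.2568 11.8907]
P' = Q + AᵀP(A−BK) = [12.5464 1.7568; 1.7568 12.1407]
tr(P') = 24.6872


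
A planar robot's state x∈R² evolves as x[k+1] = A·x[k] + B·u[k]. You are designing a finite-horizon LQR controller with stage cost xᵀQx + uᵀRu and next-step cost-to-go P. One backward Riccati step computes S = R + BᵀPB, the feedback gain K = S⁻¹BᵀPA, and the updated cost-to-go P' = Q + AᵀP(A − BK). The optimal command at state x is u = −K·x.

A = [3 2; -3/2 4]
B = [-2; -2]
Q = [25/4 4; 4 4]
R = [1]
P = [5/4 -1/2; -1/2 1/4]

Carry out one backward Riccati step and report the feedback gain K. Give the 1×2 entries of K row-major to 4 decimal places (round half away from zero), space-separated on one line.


BᵀP = [-1.5000 0.5000]
S = R + BᵀPB = [1] + [2.0000] = [3.0000]
BᵀPA = [-5.2500 -1.0000]
K = S⁻¹·BᵀPA = [-1.7500 -0.3333]
A−BK = [-0.5000 1.3333; -5.0000 3.3333]
AᵀP(A−BK) = [7.1250 -0.2500; -0.2500 0.6667]
P' = Q + AᵀP(A−BK) = [13.3750 3.7500; 3.7500 4.6667]
tr(P') = 18.0417

-1.7500 -0.3333


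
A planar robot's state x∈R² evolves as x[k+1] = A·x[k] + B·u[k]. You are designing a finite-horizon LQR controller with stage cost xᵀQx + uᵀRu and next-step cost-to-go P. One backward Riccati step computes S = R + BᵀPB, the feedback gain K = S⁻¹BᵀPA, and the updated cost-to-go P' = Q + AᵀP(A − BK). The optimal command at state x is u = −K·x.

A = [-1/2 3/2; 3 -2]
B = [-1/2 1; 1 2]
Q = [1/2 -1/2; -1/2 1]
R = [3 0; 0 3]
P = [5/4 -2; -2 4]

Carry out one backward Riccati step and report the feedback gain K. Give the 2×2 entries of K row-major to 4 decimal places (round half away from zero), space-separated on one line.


0.9539 -0.8681 1.0073 -0.7937

BᵀP = [-2.6250 5.0000; -2.7500 6.0000]
S = R + BᵀPB = [3 0; 0 3] + [6.3125 7.3750; 7.3750 9.2500] = [9.3125 7.3750; 7.3750 12.2500]
BᵀPA = [16.3125 -13.9375; 19.3750 -16.1250]
K = S⁻¹·BᵀPA = [0.9539 -0.8681; 1.0073 -0.7937]
A−BK = [-1.0304 1.8597; 0.0314 0.4555]
AᵀP(A−BK) = [7.2346 -6.3990; -6.3990 5.9152]
P' = Q + AᵀP(A−BK) = [7.7346 -6.8990; -6.8990 6.9152]
tr(P') = 14.6497
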